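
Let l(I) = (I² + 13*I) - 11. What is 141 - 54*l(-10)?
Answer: 2355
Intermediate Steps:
l(I) = -11 + I² + 13*I
141 - 54*l(-10) = 141 - 54*(-11 + (-10)² + 13*(-10)) = 141 - 54*(-11 + 100 - 130) = 141 - 54*(-41) = 141 + 2214 = 2355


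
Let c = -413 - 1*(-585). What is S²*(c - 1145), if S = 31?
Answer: -935053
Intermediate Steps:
c = 172 (c = -413 + 585 = 172)
S²*(c - 1145) = 31²*(172 - 1145) = 961*(-973) = -935053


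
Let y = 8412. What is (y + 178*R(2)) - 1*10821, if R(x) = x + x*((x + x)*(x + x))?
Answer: 3643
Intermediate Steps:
R(x) = x + 4*x**3 (R(x) = x + x*((2*x)*(2*x)) = x + x*(4*x**2) = x + 4*x**3)
(y + 178*R(2)) - 1*10821 = (8412 + 178*(2 + 4*2**3)) - 1*10821 = (8412 + 178*(2 + 4*8)) - 10821 = (8412 + 178*(2 + 32)) - 10821 = (8412 + 178*34) - 10821 = (8412 + 6052) - 10821 = 14464 - 10821 = 3643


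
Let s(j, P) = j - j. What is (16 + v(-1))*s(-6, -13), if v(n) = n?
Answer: 0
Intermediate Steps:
s(j, P) = 0
(16 + v(-1))*s(-6, -13) = (16 - 1)*0 = 15*0 = 0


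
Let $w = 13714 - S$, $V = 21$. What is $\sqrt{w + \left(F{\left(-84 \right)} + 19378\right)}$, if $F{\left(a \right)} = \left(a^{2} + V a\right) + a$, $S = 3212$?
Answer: $4 \sqrt{2193} \approx 187.32$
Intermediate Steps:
$w = 10502$ ($w = 13714 - 3212 = 10502$)
$F{\left(a \right)} = a^{2} + 22 a$ ($F{\left(a \right)} = \left(a^{2} + 21 a\right) + a = a^{2} + 22 a$)
$\sqrt{w + \left(F{\left(-84 \right)} + 19378\right)} = \sqrt{10502 + \left(- 84 \left(22 - 84\right) + 19378\right)} = \sqrt{10502 + \left(\left(-84\right) \left(-62\right) + 19378\right)} = \sqrt{10502 + \left(5208 + 19378\right)} = \sqrt{10502 + 24586} = \sqrt{35088} = 4 \sqrt{2193}$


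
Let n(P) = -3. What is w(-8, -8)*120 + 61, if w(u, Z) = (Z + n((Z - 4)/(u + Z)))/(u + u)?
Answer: 287/2 ≈ 143.50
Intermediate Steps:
w(u, Z) = (-3 + Z)/(2*u) (w(u, Z) = (Z - 3)/(u + u) = (-3 + Z)/((2*u)) = (-3 + Z)*(1/(2*u)) = (-3 + Z)/(2*u))
w(-8, -8)*120 + 61 = ((½)*(-3 - 8)/(-8))*120 + 61 = ((½)*(-⅛)*(-11))*120 + 61 = (11/16)*120 + 61 = 165/2 + 61 = 287/2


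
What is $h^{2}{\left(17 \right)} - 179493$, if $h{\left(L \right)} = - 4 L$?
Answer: $-174869$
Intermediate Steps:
$h^{2}{\left(17 \right)} - 179493 = \left(\left(-4\right) 17\right)^{2} - 179493 = \left(-68\right)^{2} - 179493 = 4624 - 179493 = -174869$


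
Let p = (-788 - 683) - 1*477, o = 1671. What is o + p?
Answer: -277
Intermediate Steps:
p = -1948 (p = -1471 - 477 = -1948)
o + p = 1671 - 1948 = -277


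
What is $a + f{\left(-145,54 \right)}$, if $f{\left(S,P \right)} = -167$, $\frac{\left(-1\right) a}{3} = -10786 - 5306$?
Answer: $48109$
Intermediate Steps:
$a = 48276$ ($a = - 3 \left(-10786 - 5306\right) = \left(-3\right) \left(-16092\right) = 48276$)
$a + f{\left(-145,54 \right)} = 48276 - 167 = 48109$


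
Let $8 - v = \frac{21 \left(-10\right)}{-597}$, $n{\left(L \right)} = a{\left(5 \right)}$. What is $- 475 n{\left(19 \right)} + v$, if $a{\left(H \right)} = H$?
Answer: $- \frac{471103}{199} \approx -2367.4$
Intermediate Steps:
$n{\left(L \right)} = 5$
$v = \frac{1522}{199}$ ($v = 8 - \frac{21 \left(-10\right)}{-597} = 8 - \left(-210\right) \left(- \frac{1}{597}\right) = 8 - \frac{70}{199} = \frac{1522}{199} \approx 7.6482$)
$- 475 n{\left(19 \right)} + v = \left(-475\right) 5 + \frac{1522}{199} = -2375 + \frac{1522}{199} = - \frac{471103}{199}$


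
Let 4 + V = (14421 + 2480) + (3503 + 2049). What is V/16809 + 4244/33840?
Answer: 69250963/47401380 ≈ 1.4609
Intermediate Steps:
V = 22449 (V = -4 + ((14421 + 2480) + (3503 + 2049)) = -4 + (16901 + 5552) = -4 + 22453 = 22449)
V/16809 + 4244/33840 = 22449/16809 + 4244/33840 = 22449*(1/16809) + 4244*(1/33840) = 7483/5603 + 1061/8460 = 69250963/47401380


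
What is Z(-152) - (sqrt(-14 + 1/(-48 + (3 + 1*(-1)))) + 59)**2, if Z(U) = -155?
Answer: -166611/46 - 59*I*sqrt(29670)/23 ≈ -3622.0 - 441.86*I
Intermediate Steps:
Z(-152) - (sqrt(-14 + 1/(-48 + (3 + 1*(-1)))) + 59)**2 = -155 - (sqrt(-14 + 1/(-48 + (3 + 1*(-1)))) + 59)**2 = -155 - (sqrt(-14 + 1/(-48 + (3 - 1))) + 59)**2 = -155 - (sqrt(-14 + 1/(-48 + 2)) + 59)**2 = -155 - (sqrt(-14 + 1/(-46)) + 59)**2 = -155 - (sqrt(-14 - 1/46) + 59)**2 = -155 - (sqrt(-645/46) + 59)**2 = -155 - (I*sqrt(29670)/46 + 59)**2 = -155 - (59 + I*sqrt(29670)/46)**2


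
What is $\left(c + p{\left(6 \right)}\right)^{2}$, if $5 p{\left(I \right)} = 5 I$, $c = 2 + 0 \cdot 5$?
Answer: $64$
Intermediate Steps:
$c = 2$ ($c = 2 + 0 = 2$)
$p{\left(I \right)} = I$ ($p{\left(I \right)} = \frac{5 I}{5} = I$)
$\left(c + p{\left(6 \right)}\right)^{2} = \left(2 + 6\right)^{2} = 8^{2} = 64$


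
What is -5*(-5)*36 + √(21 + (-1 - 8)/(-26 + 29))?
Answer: 900 + 3*√2 ≈ 904.24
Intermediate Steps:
-5*(-5)*36 + √(21 + (-1 - 8)/(-26 + 29)) = 25*36 + √(21 - 9/3) = 900 + √(21 - 9*⅓) = 900 + √(21 - 3) = 900 + √18 = 900 + 3*√2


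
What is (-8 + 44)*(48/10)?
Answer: 864/5 ≈ 172.80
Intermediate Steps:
(-8 + 44)*(48/10) = 36*(48*(⅒)) = 36*(24/5) = 864/5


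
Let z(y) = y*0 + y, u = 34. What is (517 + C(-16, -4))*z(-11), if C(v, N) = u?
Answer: -6061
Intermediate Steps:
C(v, N) = 34
z(y) = y (z(y) = 0 + y = y)
(517 + C(-16, -4))*z(-11) = (517 + 34)*(-11) = 551*(-11) = -6061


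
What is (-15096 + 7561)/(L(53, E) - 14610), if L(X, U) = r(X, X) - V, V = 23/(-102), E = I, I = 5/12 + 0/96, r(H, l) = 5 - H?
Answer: 768570/1495093 ≈ 0.51406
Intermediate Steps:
I = 5/12 (I = 5*(1/12) + 0*(1/96) = 5/12 + 0 = 5/12 ≈ 0.41667)
E = 5/12 ≈ 0.41667
V = -23/102 (V = 23*(-1/102) = -23/102 ≈ -0.22549)
L(X, U) = 533/102 - X (L(X, U) = (5 - X) - 1*(-23/102) = (5 - X) + 23/102 = 533/102 - X)
(-15096 + 7561)/(L(53, E) - 14610) = (-15096 + 7561)/((533/102 - 1*53) - 14610) = -7535/((533/102 - 53) - 14610) = -7535/(-4873/102 - 14610) = -7535/(-1495093/102) = -7535*(-102/1495093) = 768570/1495093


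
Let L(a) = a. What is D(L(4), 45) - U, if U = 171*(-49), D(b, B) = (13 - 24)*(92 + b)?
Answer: 7323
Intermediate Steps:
D(b, B) = -1012 - 11*b (D(b, B) = -11*(92 + b) = -1012 - 11*b)
U = -8379
D(L(4), 45) - U = (-1012 - 11*4) - 1*(-8379) = (-1012 - 44) + 8379 = -1056 + 8379 = 7323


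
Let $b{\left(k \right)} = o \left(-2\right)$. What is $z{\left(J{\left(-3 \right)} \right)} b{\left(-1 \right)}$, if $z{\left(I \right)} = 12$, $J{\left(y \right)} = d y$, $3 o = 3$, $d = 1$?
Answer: $-24$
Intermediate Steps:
$o = 1$ ($o = \frac{1}{3} \cdot 3 = 1$)
$J{\left(y \right)} = y$ ($J{\left(y \right)} = 1 y = y$)
$b{\left(k \right)} = -2$ ($b{\left(k \right)} = 1 \left(-2\right) = -2$)
$z{\left(J{\left(-3 \right)} \right)} b{\left(-1 \right)} = 12 \left(-2\right) = -24$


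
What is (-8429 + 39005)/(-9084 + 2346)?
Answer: -5096/1123 ≈ -4.5378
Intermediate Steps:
(-8429 + 39005)/(-9084 + 2346) = 30576/(-6738) = 30576*(-1/6738) = -5096/1123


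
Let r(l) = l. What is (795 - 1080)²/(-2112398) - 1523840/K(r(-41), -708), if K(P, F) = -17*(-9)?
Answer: -3218968995745/323196894 ≈ -9959.8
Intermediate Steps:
K(P, F) = 153
(795 - 1080)²/(-2112398) - 1523840/K(r(-41), -708) = (795 - 1080)²/(-2112398) - 1523840/153 = (-285)²*(-1/2112398) - 1523840*1/153 = 81225*(-1/2112398) - 1523840/153 = -81225/2112398 - 1523840/153 = -3218968995745/323196894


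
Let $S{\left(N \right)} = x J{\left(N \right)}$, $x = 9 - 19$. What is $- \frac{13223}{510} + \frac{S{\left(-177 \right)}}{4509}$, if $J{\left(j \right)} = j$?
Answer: $- \frac{6524423}{255510} \approx -25.535$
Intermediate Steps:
$x = -10$
$S{\left(N \right)} = - 10 N$
$- \frac{13223}{510} + \frac{S{\left(-177 \right)}}{4509} = - \frac{13223}{510} + \frac{\left(-10\right) \left(-177\right)}{4509} = \left(-13223\right) \frac{1}{510} + 1770 \cdot \frac{1}{4509} = - \frac{13223}{510} + \frac{590}{1503} = - \frac{6524423}{255510}$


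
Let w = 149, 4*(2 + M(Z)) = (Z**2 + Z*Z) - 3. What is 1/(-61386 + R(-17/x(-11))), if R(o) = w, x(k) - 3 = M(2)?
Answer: -1/61237 ≈ -1.6330e-5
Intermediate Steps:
M(Z) = -11/4 + Z**2/2 (M(Z) = -2 + ((Z**2 + Z*Z) - 3)/4 = -2 + ((Z**2 + Z**2) - 3)/4 = -2 + (2*Z**2 - 3)/4 = -2 + (-3 + 2*Z**2)/4 = -2 + (-3/4 + Z**2/2) = -11/4 + Z**2/2)
x(k) = 9/4 (x(k) = 3 + (-11/4 + (1/2)*2**2) = 3 + (-11/4 + (1/2)*4) = 3 + (-11/4 + 2) = 3 - 3/4 = 9/4)
R(o) = 149
1/(-61386 + R(-17/x(-11))) = 1/(-61386 + 149) = 1/(-61237) = -1/61237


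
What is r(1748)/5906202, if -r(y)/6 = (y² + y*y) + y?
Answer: -6112756/984367 ≈ -6.2098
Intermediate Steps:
r(y) = -12*y² - 6*y (r(y) = -6*((y² + y*y) + y) = -6*((y² + y²) + y) = -6*(2*y² + y) = -6*(y + 2*y²) = -12*y² - 6*y)
r(1748)/5906202 = -6*1748*(1 + 2*1748)/5906202 = -6*1748*(1 + 3496)*(1/5906202) = -6*1748*3497*(1/5906202) = -36676536*1/5906202 = -6112756/984367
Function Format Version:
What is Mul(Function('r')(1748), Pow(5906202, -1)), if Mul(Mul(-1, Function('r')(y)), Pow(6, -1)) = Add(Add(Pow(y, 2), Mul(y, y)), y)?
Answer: Rational(-6112756, 984367) ≈ -6.2098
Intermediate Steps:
Function('r')(y) = Add(Mul(-12, Pow(y, 2)), Mul(-6, y)) (Function('r')(y) = Mul(-6, Add(Add(Pow(y, 2), Mul(y, y)), y)) = Mul(-6, Add(Add(Pow(y, 2), Pow(y, 2)), y)) = Mul(-6, Add(Mul(2, Pow(y, 2)), y)) = Mul(-6, Add(y, Mul(2, Pow(y, 2)))) = Add(Mul(-12, Pow(y, 2)), Mul(-6, y)))
Mul(Function('r')(1748), Pow(5906202, -1)) = Mul(Mul(-6, 1748, Add(1, Mul(2, 1748))), Pow(5906202, -1)) = Mul(Mul(-6, 1748, Add(1, 3496)), Rational(1, 5906202)) = Mul(Mul(-6, 1748, 3497), Rational(1, 5906202)) = Mul(-36676536, Rational(1, 5906202)) = Rational(-6112756, 984367)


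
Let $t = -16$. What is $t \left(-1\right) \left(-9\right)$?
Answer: $-144$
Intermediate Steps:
$t \left(-1\right) \left(-9\right) = \left(-16\right) \left(-1\right) \left(-9\right) = 16 \left(-9\right) = -144$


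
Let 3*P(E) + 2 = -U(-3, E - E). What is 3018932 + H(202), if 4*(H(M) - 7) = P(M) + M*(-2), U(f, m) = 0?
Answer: 18113027/6 ≈ 3.0188e+6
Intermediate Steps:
P(E) = -2/3 (P(E) = -2/3 + (-1*0)/3 = -2/3 + (1/3)*0 = -2/3 + 0 = -2/3)
H(M) = 41/6 - M/2 (H(M) = 7 + (-2/3 + M*(-2))/4 = 7 + (-2/3 - 2*M)/4 = 7 + (-1/6 - M/2) = 41/6 - M/2)
3018932 + H(202) = 3018932 + (41/6 - 1/2*202) = 3018932 + (41/6 - 101) = 3018932 - 565/6 = 18113027/6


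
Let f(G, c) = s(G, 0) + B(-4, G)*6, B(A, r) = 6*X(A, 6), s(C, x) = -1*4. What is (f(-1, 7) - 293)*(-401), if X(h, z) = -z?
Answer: 205713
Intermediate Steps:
s(C, x) = -4
B(A, r) = -36 (B(A, r) = 6*(-1*6) = 6*(-6) = -36)
f(G, c) = -220 (f(G, c) = -4 - 36*6 = -4 - 216 = -220)
(f(-1, 7) - 293)*(-401) = (-220 - 293)*(-401) = -513*(-401) = 205713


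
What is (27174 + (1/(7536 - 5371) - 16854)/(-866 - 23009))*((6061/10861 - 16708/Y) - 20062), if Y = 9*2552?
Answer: -1757425925821846262944061/3223549049366250 ≈ -5.4518e+8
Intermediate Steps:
Y = 22968
(27174 + (1/(7536 - 5371) - 16854)/(-866 - 23009))*((6061/10861 - 16708/Y) - 20062) = (27174 + (1/(7536 - 5371) - 16854)/(-866 - 23009))*((6061/10861 - 16708/22968) - 20062) = (27174 + (1/2165 - 16854)/(-23875))*((6061*(1/10861) - 16708*1/22968) - 20062) = (27174 + (1/2165 - 16854)*(-1/23875))*((6061/10861 - 4177/5742) - 20062) = (27174 - 36488909/2165*(-1/23875))*(-10564135/62363862 - 20062) = (27174 + 36488909/51689375)*(-1251154363579/62363862) = (1404643565159/51689375)*(-1251154363579/62363862) = -1757425925821846262944061/3223549049366250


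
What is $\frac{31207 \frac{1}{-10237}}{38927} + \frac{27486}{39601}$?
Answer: $\frac{10951816954307}{15780828176099} \approx 0.694$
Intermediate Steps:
$\frac{31207 \frac{1}{-10237}}{38927} + \frac{27486}{39601} = 31207 \left(- \frac{1}{10237}\right) \frac{1}{38927} + 27486 \cdot \frac{1}{39601} = \left(- \frac{31207}{10237}\right) \frac{1}{38927} + \frac{27486}{39601} = - \frac{31207}{398495699} + \frac{27486}{39601} = \frac{10951816954307}{15780828176099}$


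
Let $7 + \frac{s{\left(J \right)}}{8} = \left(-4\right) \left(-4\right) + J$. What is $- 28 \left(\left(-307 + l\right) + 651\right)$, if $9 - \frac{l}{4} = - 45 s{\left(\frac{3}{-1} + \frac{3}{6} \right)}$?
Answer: $-272720$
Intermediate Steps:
$s{\left(J \right)} = 72 + 8 J$ ($s{\left(J \right)} = -56 + 8 \left(\left(-4\right) \left(-4\right) + J\right) = -56 + 8 \left(16 + J\right) = -56 + \left(128 + 8 J\right) = 72 + 8 J$)
$l = 9396$ ($l = 36 - 4 \left(- 45 \left(72 + 8 \left(\frac{3}{-1} + \frac{3}{6}\right)\right)\right) = 36 - 4 \left(- 45 \left(72 + 8 \left(3 \left(-1\right) + 3 \cdot \frac{1}{6}\right)\right)\right) = 36 - 4 \left(- 45 \left(72 + 8 \left(-3 + \frac{1}{2}\right)\right)\right) = 36 - 4 \left(- 45 \left(72 + 8 \left(- \frac{5}{2}\right)\right)\right) = 36 - 4 \left(- 45 \left(72 - 20\right)\right) = 36 - 4 \left(\left(-45\right) 52\right) = 36 - -9360 = 36 + 9360 = 9396$)
$- 28 \left(\left(-307 + l\right) + 651\right) = - 28 \left(\left(-307 + 9396\right) + 651\right) = - 28 \left(9089 + 651\right) = \left(-28\right) 9740 = -272720$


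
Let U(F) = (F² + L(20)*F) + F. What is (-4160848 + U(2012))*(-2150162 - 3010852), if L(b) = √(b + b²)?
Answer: 571282961688 - 20767920336*√105 ≈ 3.5848e+11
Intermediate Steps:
U(F) = F + F² + 2*F*√105 (U(F) = (F² + √(20*(1 + 20))*F) + F = (F² + √(20*21)*F) + F = (F² + √420*F) + F = (F² + (2*√105)*F) + F = (F² + 2*F*√105) + F = F + F² + 2*F*√105)
(-4160848 + U(2012))*(-2150162 - 3010852) = (-4160848 + 2012*(1 + 2012 + 2*√105))*(-2150162 - 3010852) = (-4160848 + 2012*(2013 + 2*√105))*(-5161014) = (-4160848 + (4050156 + 4024*√105))*(-5161014) = (-110692 + 4024*√105)*(-5161014) = 571282961688 - 20767920336*√105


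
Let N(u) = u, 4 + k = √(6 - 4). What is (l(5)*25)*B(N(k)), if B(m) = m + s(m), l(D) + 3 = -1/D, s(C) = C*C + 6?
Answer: -1600 + 560*√2 ≈ -808.04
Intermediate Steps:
k = -4 + √2 (k = -4 + √(6 - 4) = -4 + √2 ≈ -2.5858)
s(C) = 6 + C² (s(C) = C² + 6 = 6 + C²)
l(D) = -3 - 1/D
B(m) = 6 + m + m² (B(m) = m + (6 + m²) = 6 + m + m²)
(l(5)*25)*B(N(k)) = ((-3 - 1/5)*25)*(6 + (-4 + √2) + (-4 + √2)²) = ((-3 - 1*⅕)*25)*(2 + √2 + (-4 + √2)²) = ((-3 - ⅕)*25)*(2 + √2 + (-4 + √2)²) = (-16/5*25)*(2 + √2 + (-4 + √2)²) = -80*(2 + √2 + (-4 + √2)²) = -160 - 80*√2 - 80*(-4 + √2)²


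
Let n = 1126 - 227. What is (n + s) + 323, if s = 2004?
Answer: 3226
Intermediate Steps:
n = 899
(n + s) + 323 = (899 + 2004) + 323 = 2903 + 323 = 3226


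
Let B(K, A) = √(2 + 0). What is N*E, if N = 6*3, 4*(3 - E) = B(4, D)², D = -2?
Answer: 45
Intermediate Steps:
B(K, A) = √2
E = 5/2 (E = 3 - (√2)²/4 = 3 - ¼*2 = 3 - ½ = 5/2 ≈ 2.5000)
N = 18
N*E = 18*(5/2) = 45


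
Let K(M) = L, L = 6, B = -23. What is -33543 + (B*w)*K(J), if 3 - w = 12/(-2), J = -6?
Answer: -34785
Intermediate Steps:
w = 9 (w = 3 - 12/(-2) = 3 - 12*(-1)/2 = 3 - 1*(-6) = 3 + 6 = 9)
K(M) = 6
-33543 + (B*w)*K(J) = -33543 - 23*9*6 = -33543 - 207*6 = -33543 - 1242 = -34785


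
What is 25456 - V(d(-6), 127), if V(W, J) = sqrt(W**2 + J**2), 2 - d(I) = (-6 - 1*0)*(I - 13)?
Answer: 25456 - sqrt(28673) ≈ 25287.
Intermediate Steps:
d(I) = -76 + 6*I (d(I) = 2 - (-6 - 1*0)*(I - 13) = 2 - (-6 + 0)*(-13 + I) = 2 - (-6)*(-13 + I) = 2 - (78 - 6*I) = 2 + (-78 + 6*I) = -76 + 6*I)
V(W, J) = sqrt(J**2 + W**2)
25456 - V(d(-6), 127) = 25456 - sqrt(127**2 + (-76 + 6*(-6))**2) = 25456 - sqrt(16129 + (-76 - 36)**2) = 25456 - sqrt(16129 + (-112)**2) = 25456 - sqrt(16129 + 12544) = 25456 - sqrt(28673)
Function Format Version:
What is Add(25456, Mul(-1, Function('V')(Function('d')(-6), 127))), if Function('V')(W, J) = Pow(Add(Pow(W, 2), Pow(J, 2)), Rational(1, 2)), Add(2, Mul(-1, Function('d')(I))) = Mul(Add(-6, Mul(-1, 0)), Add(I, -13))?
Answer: Add(25456, Mul(-1, Pow(28673, Rational(1, 2)))) ≈ 25287.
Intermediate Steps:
Function('d')(I) = Add(-76, Mul(6, I)) (Function('d')(I) = Add(2, Mul(-1, Mul(Add(-6, Mul(-1, 0)), Add(I, -13)))) = Add(2, Mul(-1, Mul(Add(-6, 0), Add(-13, I)))) = Add(2, Mul(-1, Mul(-6, Add(-13, I)))) = Add(2, Mul(-1, Add(78, Mul(-6, I)))) = Add(2, Add(-78, Mul(6, I))) = Add(-76, Mul(6, I)))
Function('V')(W, J) = Pow(Add(Pow(J, 2), Pow(W, 2)), Rational(1, 2))
Add(25456, Mul(-1, Function('V')(Function('d')(-6), 127))) = Add(25456, Mul(-1, Pow(Add(Pow(127, 2), Pow(Add(-76, Mul(6, -6)), 2)), Rational(1, 2)))) = Add(25456, Mul(-1, Pow(Add(16129, Pow(Add(-76, -36), 2)), Rational(1, 2)))) = Add(25456, Mul(-1, Pow(Add(16129, Pow(-112, 2)), Rational(1, 2)))) = Add(25456, Mul(-1, Pow(Add(16129, 12544), Rational(1, 2)))) = Add(25456, Mul(-1, Pow(28673, Rational(1, 2))))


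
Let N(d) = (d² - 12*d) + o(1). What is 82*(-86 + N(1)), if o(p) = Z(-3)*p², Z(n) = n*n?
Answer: -7216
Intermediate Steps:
Z(n) = n²
o(p) = 9*p² (o(p) = (-3)²*p² = 9*p²)
N(d) = 9 + d² - 12*d (N(d) = (d² - 12*d) + 9*1² = (d² - 12*d) + 9*1 = (d² - 12*d) + 9 = 9 + d² - 12*d)
82*(-86 + N(1)) = 82*(-86 + (9 + 1² - 12*1)) = 82*(-86 + (9 + 1 - 12)) = 82*(-86 - 2) = 82*(-88) = -7216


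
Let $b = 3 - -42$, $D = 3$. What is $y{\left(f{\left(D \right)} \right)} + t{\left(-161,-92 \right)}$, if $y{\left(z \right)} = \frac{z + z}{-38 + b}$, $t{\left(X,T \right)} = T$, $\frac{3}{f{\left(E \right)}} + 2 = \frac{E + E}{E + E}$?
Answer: $- \frac{650}{7} \approx -92.857$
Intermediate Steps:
$f{\left(E \right)} = -3$ ($f{\left(E \right)} = \frac{3}{-2 + \frac{E + E}{E + E}} = \frac{3}{-2 + \frac{2 E}{2 E}} = \frac{3}{-2 + 2 E \frac{1}{2 E}} = \frac{3}{-2 + 1} = \frac{3}{-1} = 3 \left(-1\right) = -3$)
$b = 45$ ($b = 3 + 42 = 45$)
$y{\left(z \right)} = \frac{2 z}{7}$ ($y{\left(z \right)} = \frac{z + z}{-38 + 45} = \frac{2 z}{7}$)
$y{\left(f{\left(D \right)} \right)} + t{\left(-161,-92 \right)} = \frac{2}{7} \left(-3\right) - 92 = - \frac{6}{7} - 92 = - \frac{650}{7}$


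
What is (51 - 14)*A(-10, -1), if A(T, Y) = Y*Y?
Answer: 37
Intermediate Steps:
A(T, Y) = Y²
(51 - 14)*A(-10, -1) = (51 - 14)*(-1)² = 37*1 = 37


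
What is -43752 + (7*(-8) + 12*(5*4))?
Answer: -43568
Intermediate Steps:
-43752 + (7*(-8) + 12*(5*4)) = -43752 + (-56 + 12*20) = -43752 + (-56 + 240) = -43752 + 184 = -43568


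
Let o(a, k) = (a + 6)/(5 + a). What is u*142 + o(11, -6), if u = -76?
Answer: -172655/16 ≈ -10791.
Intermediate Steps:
o(a, k) = (6 + a)/(5 + a)
u*142 + o(11, -6) = -76*142 + (6 + 11)/(5 + 11) = -10792 + 17/16 = -172655/16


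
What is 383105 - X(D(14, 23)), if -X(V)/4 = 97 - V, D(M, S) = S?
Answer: 383401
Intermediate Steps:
X(V) = -388 + 4*V (X(V) = -4*(97 - V) = -388 + 4*V)
383105 - X(D(14, 23)) = 383105 - (-388 + 4*23) = 383105 - (-388 + 92) = 383105 - 1*(-296) = 383105 + 296 = 383401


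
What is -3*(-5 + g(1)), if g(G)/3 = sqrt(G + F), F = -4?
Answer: 15 - 9*I*sqrt(3) ≈ 15.0 - 15.588*I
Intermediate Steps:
g(G) = 3*sqrt(-4 + G) (g(G) = 3*sqrt(G - 4) = 3*sqrt(-4 + G))
-3*(-5 + g(1)) = -3*(-5 + 3*sqrt(-4 + 1)) = -3*(-5 + 3*sqrt(-3)) = -3*(-5 + 3*(I*sqrt(3))) = -3*(-5 + 3*I*sqrt(3)) = 15 - 9*I*sqrt(3)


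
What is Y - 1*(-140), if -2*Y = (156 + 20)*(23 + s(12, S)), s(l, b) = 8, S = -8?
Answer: -2588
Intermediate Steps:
Y = -2728 (Y = -(156 + 20)*(23 + 8)/2 = -88*31 = -½*5456 = -2728)
Y - 1*(-140) = -2728 - 1*(-140) = -2728 + 140 = -2588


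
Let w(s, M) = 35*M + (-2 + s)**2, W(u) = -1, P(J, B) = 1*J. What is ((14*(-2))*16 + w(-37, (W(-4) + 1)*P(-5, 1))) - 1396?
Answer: -323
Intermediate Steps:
P(J, B) = J
w(s, M) = (-2 + s)**2 + 35*M
((14*(-2))*16 + w(-37, (W(-4) + 1)*P(-5, 1))) - 1396 = ((14*(-2))*16 + ((-2 - 37)**2 + 35*((-1 + 1)*(-5)))) - 1396 = (-28*16 + ((-39)**2 + 35*(0*(-5)))) - 1396 = (-448 + (1521 + 35*0)) - 1396 = (-448 + (1521 + 0)) - 1396 = (-448 + 1521) - 1396 = 1073 - 1396 = -323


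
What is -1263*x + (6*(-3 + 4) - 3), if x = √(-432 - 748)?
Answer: 3 - 2526*I*√295 ≈ 3.0 - 43386.0*I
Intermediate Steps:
x = 2*I*√295 (x = √(-1180) = 2*I*√295 ≈ 34.351*I)
-1263*x + (6*(-3 + 4) - 3) = -2526*I*√295 + (6*(-3 + 4) - 3) = -2526*I*√295 + (6*1 - 3) = -2526*I*√295 + (6 - 3) = -2526*I*√295 + 3 = 3 - 2526*I*√295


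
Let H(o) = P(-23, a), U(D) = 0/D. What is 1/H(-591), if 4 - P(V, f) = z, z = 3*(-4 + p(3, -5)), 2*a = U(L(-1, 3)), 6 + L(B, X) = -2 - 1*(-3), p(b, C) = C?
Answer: 1/31 ≈ 0.032258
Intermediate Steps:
L(B, X) = -5 (L(B, X) = -6 + (-2 - 1*(-3)) = -6 + (-2 + 3) = -6 + 1 = -5)
U(D) = 0
a = 0 (a = (1/2)*0 = 0)
z = -27 (z = 3*(-4 - 5) = 3*(-9) = -27)
P(V, f) = 31 (P(V, f) = 4 - 1*(-27) = 4 + 27 = 31)
H(o) = 31
1/H(-591) = 1/31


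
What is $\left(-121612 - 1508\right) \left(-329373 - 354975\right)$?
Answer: $84256925760$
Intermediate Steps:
$\left(-121612 - 1508\right) \left(-329373 - 354975\right) = \left(-123120\right) \left(-684348\right) = 84256925760$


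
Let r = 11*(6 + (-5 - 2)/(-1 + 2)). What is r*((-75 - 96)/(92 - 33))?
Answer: 1881/59 ≈ 31.881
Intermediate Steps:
r = -11 (r = 11*(6 - 7/1) = 11*(6 - 7*1) = 11*(6 - 7) = 11*(-1) = -11)
r*((-75 - 96)/(92 - 33)) = -11*(-75 - 96)/(92 - 33) = -(-1881)/59 = -11*(-171/59) = 1881/59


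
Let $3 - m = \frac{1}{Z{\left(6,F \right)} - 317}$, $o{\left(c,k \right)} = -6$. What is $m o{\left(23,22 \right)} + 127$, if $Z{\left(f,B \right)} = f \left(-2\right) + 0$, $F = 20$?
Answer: $\frac{35855}{329} \approx 108.98$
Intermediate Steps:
$Z{\left(f,B \right)} = - 2 f$ ($Z{\left(f,B \right)} = - 2 f + 0 = - 2 f$)
$m = \frac{988}{329}$ ($m = 3 - \frac{1}{\left(-2\right) 6 - 317} = 3 - \frac{1}{-12 - 317} = 3 - \frac{1}{-329} = 3 - - \frac{1}{329} = 3 + \frac{1}{329} = \frac{988}{329} \approx 3.003$)
$m o{\left(23,22 \right)} + 127 = \frac{988}{329} \left(-6\right) + 127 = - \frac{5928}{329} + 127 = \frac{35855}{329}$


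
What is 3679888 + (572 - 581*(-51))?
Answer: 3710091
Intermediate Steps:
3679888 + (572 - 581*(-51)) = 3679888 + (572 + 29631) = 3679888 + 30203 = 3710091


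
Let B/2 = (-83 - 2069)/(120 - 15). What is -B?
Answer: 4304/105 ≈ 40.990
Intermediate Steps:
B = -4304/105 (B = 2*((-83 - 2069)/(120 - 15)) = 2*(-2152/105) = -4304/105 ≈ -40.990)
-B = -1*(-4304/105) = 4304/105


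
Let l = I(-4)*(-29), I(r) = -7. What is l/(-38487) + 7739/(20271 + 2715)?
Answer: 97728245/294887394 ≈ 0.33141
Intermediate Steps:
l = 203 (l = -7*(-29) = 203)
l/(-38487) + 7739/(20271 + 2715) = 203/(-38487) + 7739/(20271 + 2715) = 203*(-1/38487) + 7739/22986 = -203/38487 + 7739*(1/22986) = -203/38487 + 7739/22986 = 97728245/294887394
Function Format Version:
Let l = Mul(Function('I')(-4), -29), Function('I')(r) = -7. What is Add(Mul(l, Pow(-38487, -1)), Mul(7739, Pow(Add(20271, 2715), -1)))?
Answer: Rational(97728245, 294887394) ≈ 0.33141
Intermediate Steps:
l = 203 (l = Mul(-7, -29) = 203)
Add(Mul(l, Pow(-38487, -1)), Mul(7739, Pow(Add(20271, 2715), -1))) = Add(Mul(203, Pow(-38487, -1)), Mul(7739, Pow(Add(20271, 2715), -1))) = Add(Mul(203, Rational(-1, 38487)), Mul(7739, Pow(22986, -1))) = Add(Rational(-203, 38487), Mul(7739, Rational(1, 22986))) = Add(Rational(-203, 38487), Rational(7739, 22986)) = Rational(97728245, 294887394)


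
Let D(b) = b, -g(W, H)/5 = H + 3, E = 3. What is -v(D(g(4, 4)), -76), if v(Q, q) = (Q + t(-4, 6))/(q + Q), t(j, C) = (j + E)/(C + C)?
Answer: -421/1332 ≈ -0.31607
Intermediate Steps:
t(j, C) = (3 + j)/(2*C) (t(j, C) = (j + 3)/(C + C) = (3 + j)/((2*C)) = (3 + j)*(1/(2*C)) = (3 + j)/(2*C))
g(W, H) = -15 - 5*H (g(W, H) = -5*(H + 3) = -5*(3 + H) = -15 - 5*H)
v(Q, q) = (-1/12 + Q)/(Q + q) (v(Q, q) = (Q + (½)*(3 - 4)/6)/(q + Q) = (Q + (½)*(⅙)*(-1))/(Q + q) = (Q - 1/12)/(Q + q) = (-1/12 + Q)/(Q + q))
-v(D(g(4, 4)), -76) = -(-1/12 + (-15 - 5*4))/((-15 - 5*4) - 76) = -(-1/12 + (-15 - 20))/((-15 - 20) - 76) = -(-1/12 - 35)/(-35 - 76) = -(-421)/((-111)*12) = -(-1)*(-421)/(111*12) = -1*421/1332 = -421/1332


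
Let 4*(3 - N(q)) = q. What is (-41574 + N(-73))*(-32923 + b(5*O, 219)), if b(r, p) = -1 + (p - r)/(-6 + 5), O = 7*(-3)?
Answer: 1381545832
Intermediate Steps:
O = -21
N(q) = 3 - q/4
b(r, p) = -1 + r - p (b(r, p) = -1 + (p - r)/(-1) = -1 - (p - r) = -1 + (r - p) = -1 + r - p)
(-41574 + N(-73))*(-32923 + b(5*O, 219)) = (-41574 + (3 - 1/4*(-73)))*(-32923 + (-1 + 5*(-21) - 1*219)) = (-41574 + (3 + 73/4))*(-32923 + (-1 - 105 - 219)) = (-41574 + 85/4)*(-32923 - 325) = -166211/4*(-33248) = 1381545832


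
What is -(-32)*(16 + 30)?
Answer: 1472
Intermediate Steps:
-(-32)*(16 + 30) = -(-32)*46 = -1*(-1472) = 1472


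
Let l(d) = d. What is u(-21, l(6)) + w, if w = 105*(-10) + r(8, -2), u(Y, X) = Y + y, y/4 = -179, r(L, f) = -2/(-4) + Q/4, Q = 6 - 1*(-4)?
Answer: -1784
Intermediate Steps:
Q = 10 (Q = 6 + 4 = 10)
r(L, f) = 3 (r(L, f) = -2/(-4) + 10/4 = -2*(-¼) + 10*(¼) = ½ + 5/2 = 3)
y = -716 (y = 4*(-179) = -716)
u(Y, X) = -716 + Y (u(Y, X) = Y - 716 = -716 + Y)
w = -1047 (w = 105*(-10) + 3 = -1050 + 3 = -1047)
u(-21, l(6)) + w = (-716 - 21) - 1047 = -737 - 1047 = -1784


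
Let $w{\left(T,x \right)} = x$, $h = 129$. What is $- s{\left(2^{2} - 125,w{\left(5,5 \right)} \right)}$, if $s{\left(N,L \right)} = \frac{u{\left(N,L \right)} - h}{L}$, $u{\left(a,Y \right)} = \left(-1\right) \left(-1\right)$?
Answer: $\frac{128}{5} \approx 25.6$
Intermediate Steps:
$u{\left(a,Y \right)} = 1$
$s{\left(N,L \right)} = - \frac{128}{L}$ ($s{\left(N,L \right)} = \frac{1 - 129}{L} = - \frac{128}{L}$)
$- s{\left(2^{2} - 125,w{\left(5,5 \right)} \right)} = - \frac{-128}{5} = \left(-1\right) \left(- \frac{128}{5}\right) = \frac{128}{5}$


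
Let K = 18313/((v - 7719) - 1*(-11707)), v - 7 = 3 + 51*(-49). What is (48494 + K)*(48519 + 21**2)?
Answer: 3559921698240/1499 ≈ 2.3749e+9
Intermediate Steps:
v = -2489 (v = 7 + (3 + 51*(-49)) = 7 + (3 - 2499) = 7 - 2496 = -2489)
K = 18313/1499 (K = 18313/((-2489 - 7719) - 1*(-11707)) = 18313/(-10208 + 11707) = 18313/1499 ≈ 12.217)
(48494 + K)*(48519 + 21**2) = (48494 + 18313/1499)*(48519 + 21**2) = 72710819*(48519 + 441)/1499 = (72710819/1499)*48960 = 3559921698240/1499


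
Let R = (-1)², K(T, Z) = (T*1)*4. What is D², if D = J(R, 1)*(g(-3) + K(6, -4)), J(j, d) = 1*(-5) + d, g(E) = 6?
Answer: 14400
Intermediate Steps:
K(T, Z) = 4*T (K(T, Z) = T*4 = 4*T)
R = 1
J(j, d) = -5 + d
D = -120 (D = (-5 + 1)*(6 + 4*6) = -4*(6 + 24) = -4*30 = -120)
D² = (-120)² = 14400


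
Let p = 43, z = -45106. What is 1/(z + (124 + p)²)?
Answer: -1/17217 ≈ -5.8082e-5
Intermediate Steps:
1/(z + (124 + p)²) = 1/(-45106 + (124 + 43)²) = 1/(-45106 + 167²) = 1/(-45106 + 27889) = 1/(-17217) = -1/17217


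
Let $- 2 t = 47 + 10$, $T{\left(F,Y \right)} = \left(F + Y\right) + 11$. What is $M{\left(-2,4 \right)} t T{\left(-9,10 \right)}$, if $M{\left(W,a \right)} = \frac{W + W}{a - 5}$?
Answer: $-1368$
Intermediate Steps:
$M{\left(W,a \right)} = \frac{2 W}{-5 + a}$
$T{\left(F,Y \right)} = 11 + F + Y$
$t = - \frac{57}{2}$ ($t = - \frac{47 + 10}{2} = \left(- \frac{1}{2}\right) 57 = - \frac{57}{2} \approx -28.5$)
$M{\left(-2,4 \right)} t T{\left(-9,10 \right)} = 2 \left(-2\right) \frac{1}{-5 + 4} \left(- \frac{57}{2}\right) \left(11 - 9 + 10\right) = 2 \left(-2\right) \frac{1}{-1} \left(- \frac{57}{2}\right) 12 = 2 \left(-2\right) \left(-1\right) \left(- \frac{57}{2}\right) 12 = 4 \left(- \frac{57}{2}\right) 12 = \left(-114\right) 12 = -1368$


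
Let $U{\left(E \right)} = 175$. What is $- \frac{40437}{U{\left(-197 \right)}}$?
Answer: $- \frac{40437}{175} \approx -231.07$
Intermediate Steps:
$- \frac{40437}{U{\left(-197 \right)}} = - \frac{40437}{175}$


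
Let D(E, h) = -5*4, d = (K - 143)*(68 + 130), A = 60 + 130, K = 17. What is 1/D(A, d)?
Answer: -1/20 ≈ -0.050000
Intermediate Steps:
A = 190
d = -24948 (d = (17 - 143)*(68 + 130) = -126*198 = -24948)
D(E, h) = -20
1/D(A, d) = 1/(-20) = -1/20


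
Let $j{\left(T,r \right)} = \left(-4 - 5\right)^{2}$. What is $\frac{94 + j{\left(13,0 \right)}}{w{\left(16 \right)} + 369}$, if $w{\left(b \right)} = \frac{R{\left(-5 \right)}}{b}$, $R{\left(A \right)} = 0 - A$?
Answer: $\frac{2800}{5909} \approx 0.47385$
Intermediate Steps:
$R{\left(A \right)} = - A$
$j{\left(T,r \right)} = 81$ ($j{\left(T,r \right)} = \left(-9\right)^{2} = 81$)
$w{\left(b \right)} = \frac{5}{b}$ ($w{\left(b \right)} = \frac{\left(-1\right) \left(-5\right)}{b} = \frac{5}{b}$)
$\frac{94 + j{\left(13,0 \right)}}{w{\left(16 \right)} + 369} = \frac{94 + 81}{\frac{5}{16} + 369} = \frac{175}{5 \cdot \frac{1}{16} + 369} = \frac{175}{\frac{5}{16} + 369} = \frac{175}{\frac{5909}{16}} = 175 \cdot \frac{16}{5909} = \frac{2800}{5909}$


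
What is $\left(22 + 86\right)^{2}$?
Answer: $11664$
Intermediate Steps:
$\left(22 + 86\right)^{2} = 108^{2} = 11664$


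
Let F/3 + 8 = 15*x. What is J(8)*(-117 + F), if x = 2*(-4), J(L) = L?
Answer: -4008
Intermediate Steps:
x = -8
F = -384 (F = -24 + 3*(15*(-8)) = -24 + 3*(-120) = -24 - 360 = -384)
J(8)*(-117 + F) = 8*(-117 - 384) = 8*(-501) = -4008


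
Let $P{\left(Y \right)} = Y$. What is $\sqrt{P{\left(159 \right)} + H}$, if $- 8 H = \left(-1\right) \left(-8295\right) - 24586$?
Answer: $\frac{\sqrt{35126}}{4} \approx 46.855$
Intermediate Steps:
$H = \frac{16291}{8}$ ($H = - \frac{\left(-1\right) \left(-8295\right) - 24586}{8} = - \frac{8295 - 24586}{8} = \left(- \frac{1}{8}\right) \left(-16291\right) = \frac{16291}{8} \approx 2036.4$)
$\sqrt{P{\left(159 \right)} + H} = \sqrt{159 + \frac{16291}{8}} = \sqrt{\frac{17563}{8}} = \frac{\sqrt{35126}}{4}$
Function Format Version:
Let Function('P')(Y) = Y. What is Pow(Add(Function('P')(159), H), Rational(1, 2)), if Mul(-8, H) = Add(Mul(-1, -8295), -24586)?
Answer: Mul(Rational(1, 4), Pow(35126, Rational(1, 2))) ≈ 46.855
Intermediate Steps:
H = Rational(16291, 8) (H = Mul(Rational(-1, 8), Add(Mul(-1, -8295), -24586)) = Mul(Rational(-1, 8), Add(8295, -24586)) = Mul(Rational(-1, 8), -16291) = Rational(16291, 8) ≈ 2036.4)
Pow(Add(Function('P')(159), H), Rational(1, 2)) = Pow(Add(159, Rational(16291, 8)), Rational(1, 2)) = Pow(Rational(17563, 8), Rational(1, 2)) = Mul(Rational(1, 4), Pow(35126, Rational(1, 2)))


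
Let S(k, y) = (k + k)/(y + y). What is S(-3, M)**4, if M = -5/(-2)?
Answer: 1296/625 ≈ 2.0736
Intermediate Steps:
M = 5/2 (M = -5*(-1/2) = 5/2 ≈ 2.5000)
S(k, y) = k/y (S(k, y) = (2*k)/((2*y)) = (2*k)*(1/(2*y)) = k/y)
S(-3, M)**4 = (-3/5/2)**4 = (-3*2/5)**4 = (-6/5)**4 = 1296/625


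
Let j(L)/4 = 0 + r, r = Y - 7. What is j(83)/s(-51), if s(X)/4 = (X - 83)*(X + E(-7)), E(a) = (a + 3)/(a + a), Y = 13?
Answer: 21/23785 ≈ 0.00088291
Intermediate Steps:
r = 6 (r = 13 - 7 = 6)
j(L) = 24 (j(L) = 4*(0 + 6) = 4*6 = 24)
E(a) = (3 + a)/(2*a) (E(a) = (3 + a)/((2*a)) = (3 + a)*(1/(2*a)) = (3 + a)/(2*a))
s(X) = 4*(-83 + X)*(2/7 + X) (s(X) = 4*((X - 83)*(X + (1/2)*(3 - 7)/(-7))) = 4*((-83 + X)*(X + (1/2)*(-1/7)*(-4))) = 4*((-83 + X)*(X + 2/7)) = 4*((-83 + X)*(2/7 + X)) = 4*(-83 + X)*(2/7 + X))
j(83)/s(-51) = 24/(-664/7 + 4*(-51)**2 - 2316/7*(-51)) = 24/(-664/7 + 4*2601 + 118116/7) = 24/(-664/7 + 10404 + 118116/7) = 24/(190280/7) = 24*(7/190280) = 21/23785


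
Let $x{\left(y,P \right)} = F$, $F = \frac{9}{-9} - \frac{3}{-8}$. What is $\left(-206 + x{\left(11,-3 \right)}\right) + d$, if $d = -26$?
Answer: $- \frac{1861}{8} \approx -232.63$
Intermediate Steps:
$F = - \frac{5}{8}$ ($F = 9 \left(- \frac{1}{9}\right) - - \frac{3}{8} = -1 + \frac{3}{8} = - \frac{5}{8} \approx -0.625$)
$x{\left(y,P \right)} = - \frac{5}{8}$
$\left(-206 + x{\left(11,-3 \right)}\right) + d = \left(-206 - \frac{5}{8}\right) - 26 = - \frac{1653}{8} - 26 = - \frac{1861}{8}$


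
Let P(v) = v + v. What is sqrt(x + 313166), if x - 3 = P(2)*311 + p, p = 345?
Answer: sqrt(314758) ≈ 561.03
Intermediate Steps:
P(v) = 2*v
x = 1592 (x = 3 + ((2*2)*311 + 345) = 3 + (4*311 + 345) = 3 + (1244 + 345) = 3 + 1589 = 1592)
sqrt(x + 313166) = sqrt(1592 + 313166) = sqrt(314758)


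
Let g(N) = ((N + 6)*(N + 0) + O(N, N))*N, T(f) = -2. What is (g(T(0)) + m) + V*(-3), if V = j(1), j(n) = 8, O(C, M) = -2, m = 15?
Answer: 11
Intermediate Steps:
g(N) = N*(-2 + N*(6 + N)) (g(N) = ((N + 6)*(N + 0) - 2)*N = ((6 + N)*N - 2)*N = (N*(6 + N) - 2)*N = (-2 + N*(6 + N))*N = N*(-2 + N*(6 + N)))
V = 8
(g(T(0)) + m) + V*(-3) = (-2*(-2 + (-2)**2 + 6*(-2)) + 15) + 8*(-3) = (-2*(-2 + 4 - 12) + 15) - 24 = (-2*(-10) + 15) - 24 = (20 + 15) - 24 = 35 - 24 = 11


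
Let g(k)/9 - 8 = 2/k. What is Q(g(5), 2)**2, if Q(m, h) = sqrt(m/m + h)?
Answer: 3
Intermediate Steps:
g(k) = 72 + 18/k (g(k) = 72 + 9*(2/k) = 72 + 18/k)
Q(m, h) = sqrt(1 + h)
Q(g(5), 2)**2 = (sqrt(1 + 2))**2 = (sqrt(3))**2 = 3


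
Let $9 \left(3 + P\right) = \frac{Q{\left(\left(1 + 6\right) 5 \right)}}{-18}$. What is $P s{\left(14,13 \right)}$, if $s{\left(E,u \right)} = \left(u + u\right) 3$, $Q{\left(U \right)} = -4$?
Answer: $- \frac{6266}{27} \approx -232.07$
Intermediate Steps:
$s{\left(E,u \right)} = 6 u$ ($s{\left(E,u \right)} = 2 u 3 = 6 u$)
$P = - \frac{241}{81}$ ($P = -3 + \frac{\left(-4\right) \frac{1}{-18}}{9} = -3 + \frac{\left(-4\right) \left(- \frac{1}{18}\right)}{9} = -3 + \frac{1}{9} \cdot \frac{2}{9} = -3 + \frac{2}{81} = - \frac{241}{81} \approx -2.9753$)
$P s{\left(14,13 \right)} = - \frac{241 \cdot 6 \cdot 13}{81} = \left(- \frac{241}{81}\right) 78 = - \frac{6266}{27}$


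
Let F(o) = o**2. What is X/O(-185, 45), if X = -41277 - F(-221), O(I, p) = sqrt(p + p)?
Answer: -45059*sqrt(10)/15 ≈ -9499.3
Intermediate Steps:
O(I, p) = sqrt(2)*sqrt(p) (O(I, p) = sqrt(2*p) = sqrt(2)*sqrt(p))
X = -90118 (X = -41277 - 1*(-221)**2 = -41277 - 1*48841 = -41277 - 48841 = -90118)
X/O(-185, 45) = -90118*sqrt(10)/30 = -45059*sqrt(10)/15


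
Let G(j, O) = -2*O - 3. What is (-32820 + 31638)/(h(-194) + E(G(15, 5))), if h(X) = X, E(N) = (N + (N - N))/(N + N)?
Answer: 788/129 ≈ 6.1085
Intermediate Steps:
G(j, O) = -3 - 2*O
E(N) = ½ (E(N) = (N + 0)/((2*N)) = N*(1/(2*N)) = ½)
(-32820 + 31638)/(h(-194) + E(G(15, 5))) = (-32820 + 31638)/(-194 + ½) = -1182/(-387/2) = -1182*(-2/387) = 788/129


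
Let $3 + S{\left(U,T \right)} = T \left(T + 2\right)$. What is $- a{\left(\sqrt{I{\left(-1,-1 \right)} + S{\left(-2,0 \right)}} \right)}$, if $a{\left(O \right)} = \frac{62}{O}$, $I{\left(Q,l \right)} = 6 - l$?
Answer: $-31$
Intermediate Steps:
$S{\left(U,T \right)} = -3 + T \left(2 + T\right)$ ($S{\left(U,T \right)} = -3 + T \left(T + 2\right) = -3 + T \left(2 + T\right)$)
$- a{\left(\sqrt{I{\left(-1,-1 \right)} + S{\left(-2,0 \right)}} \right)} = - \frac{62}{\sqrt{\left(6 - -1\right) + \left(-3 + 0^{2} + 2 \cdot 0\right)}} = - \frac{62}{\sqrt{\left(6 + 1\right) + \left(-3 + 0 + 0\right)}} = - \frac{62}{\sqrt{7 - 3}} = - \frac{62}{\sqrt{4}} = - \frac{62}{2} = \left(-1\right) 31 = -31$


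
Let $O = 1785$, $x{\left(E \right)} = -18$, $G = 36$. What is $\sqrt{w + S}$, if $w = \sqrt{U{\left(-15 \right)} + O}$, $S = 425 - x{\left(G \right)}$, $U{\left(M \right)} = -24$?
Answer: $\sqrt{443 + \sqrt{1761}} \approx 22.022$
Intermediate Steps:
$S = 443$ ($S = 425 - -18 = 425 + 18 = 443$)
$w = \sqrt{1761}$ ($w = \sqrt{-24 + 1785} = \sqrt{1761} \approx 41.964$)
$\sqrt{w + S} = \sqrt{\sqrt{1761} + 443} = \sqrt{443 + \sqrt{1761}}$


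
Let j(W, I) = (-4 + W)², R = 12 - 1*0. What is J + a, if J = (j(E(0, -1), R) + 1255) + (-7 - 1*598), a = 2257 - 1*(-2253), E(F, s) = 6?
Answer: 5164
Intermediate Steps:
R = 12 (R = 12 + 0 = 12)
a = 4510 (a = 2257 + 2253 = 4510)
J = 654 (J = ((-4 + 6)² + 1255) + (-7 - 1*598) = (2² + 1255) + (-7 - 598) = (4 + 1255) - 605 = 1259 - 605 = 654)
J + a = 654 + 4510 = 5164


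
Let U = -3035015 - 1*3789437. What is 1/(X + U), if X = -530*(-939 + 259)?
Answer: -1/6464052 ≈ -1.5470e-7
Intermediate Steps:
X = 360400 (X = -530*(-680) = 360400)
U = -6824452 (U = -3035015 - 3789437 = -6824452)
1/(X + U) = 1/(360400 - 6824452) = 1/(-6464052) = -1/6464052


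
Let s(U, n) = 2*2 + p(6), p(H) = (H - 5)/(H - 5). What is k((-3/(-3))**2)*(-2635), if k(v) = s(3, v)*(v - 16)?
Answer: 197625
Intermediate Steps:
p(H) = 1 (p(H) = (-5 + H)/(-5 + H) = 1)
s(U, n) = 5 (s(U, n) = 2*2 + 1 = 4 + 1 = 5)
k(v) = -80 + 5*v (k(v) = 5*(v - 16) = 5*(-16 + v) = -80 + 5*v)
k((-3/(-3))**2)*(-2635) = (-80 + 5*(-3/(-3))**2)*(-2635) = (-80 + 5*(-3*(-1/3))**2)*(-2635) = (-80 + 5*1**2)*(-2635) = (-80 + 5*1)*(-2635) = (-80 + 5)*(-2635) = -75*(-2635) = 197625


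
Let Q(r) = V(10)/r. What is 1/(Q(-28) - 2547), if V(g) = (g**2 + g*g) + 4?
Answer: -7/17880 ≈ -0.00039150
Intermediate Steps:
V(g) = 4 + 2*g**2 (V(g) = (g**2 + g**2) + 4 = 2*g**2 + 4 = 4 + 2*g**2)
Q(r) = 204/r (Q(r) = (4 + 2*10**2)/r = (4 + 2*100)/r = (4 + 200)/r = 204/r)
1/(Q(-28) - 2547) = 1/(204/(-28) - 2547) = 1/(204*(-1/28) - 2547) = 1/(-51/7 - 2547) = 1/(-17880/7) = -7/17880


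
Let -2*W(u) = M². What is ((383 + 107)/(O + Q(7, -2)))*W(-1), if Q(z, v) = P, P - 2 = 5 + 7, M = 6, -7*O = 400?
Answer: 30870/151 ≈ 204.44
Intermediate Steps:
O = -400/7 (O = -⅐*400 = -400/7 ≈ -57.143)
P = 14 (P = 2 + (5 + 7) = 2 + 12 = 14)
Q(z, v) = 14
W(u) = -18 (W(u) = -½*6² = -½*36 = -18)
((383 + 107)/(O + Q(7, -2)))*W(-1) = ((383 + 107)/(-400/7 + 14))*(-18) = (490/(-302/7))*(-18) = (490*(-7/302))*(-18) = -1715/151*(-18) = 30870/151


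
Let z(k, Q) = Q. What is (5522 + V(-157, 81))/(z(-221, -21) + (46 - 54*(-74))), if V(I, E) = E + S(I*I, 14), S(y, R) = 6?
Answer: 5609/4021 ≈ 1.3949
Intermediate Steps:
V(I, E) = 6 + E (V(I, E) = E + 6 = 6 + E)
(5522 + V(-157, 81))/(z(-221, -21) + (46 - 54*(-74))) = (5522 + (6 + 81))/(-21 + (46 - 54*(-74))) = (5522 + 87)/(-21 + (46 + 3996)) = 5609/(-21 + 4042) = 5609/4021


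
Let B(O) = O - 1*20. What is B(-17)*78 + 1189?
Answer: -1697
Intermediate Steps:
B(O) = -20 + O (B(O) = O - 20 = -20 + O)
B(-17)*78 + 1189 = (-20 - 17)*78 + 1189 = -37*78 + 1189 = -2886 + 1189 = -1697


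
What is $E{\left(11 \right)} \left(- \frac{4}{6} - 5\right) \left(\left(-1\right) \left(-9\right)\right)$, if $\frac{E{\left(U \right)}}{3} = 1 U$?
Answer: $-1683$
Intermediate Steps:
$E{\left(U \right)} = 3 U$ ($E{\left(U \right)} = 3 \cdot 1 U = 3 U$)
$E{\left(11 \right)} \left(- \frac{4}{6} - 5\right) \left(\left(-1\right) \left(-9\right)\right) = 3 \cdot 11 \left(- \frac{4}{6} - 5\right) \left(\left(-1\right) \left(-9\right)\right) = 33 \left(\left(-4\right) \frac{1}{6} - 5\right) 9 = 33 \left(- \frac{2}{3} - 5\right) 9 = 33 \left(\left(- \frac{17}{3}\right) 9\right) = 33 \left(-51\right) = -1683$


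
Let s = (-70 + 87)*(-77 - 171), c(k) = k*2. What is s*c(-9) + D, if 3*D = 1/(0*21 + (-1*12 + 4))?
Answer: 1821311/24 ≈ 75888.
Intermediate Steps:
c(k) = 2*k
s = -4216 (s = 17*(-248) = -4216)
D = -1/24 (D = 1/(3*(0*21 + (-1*12 + 4))) = 1/(3*(0 + (-12 + 4))) = 1/(3*(0 - 8)) = (1/3)/(-8) = (1/3)*(-1/8) = -1/24 ≈ -0.041667)
s*c(-9) + D = -8432*(-9) - 1/24 = -4216*(-18) - 1/24 = 75888 - 1/24 = 1821311/24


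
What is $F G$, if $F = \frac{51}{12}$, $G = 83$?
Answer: $\frac{1411}{4} \approx 352.75$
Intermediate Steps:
$F = \frac{17}{4}$ ($F = 51 \cdot \frac{1}{12} = \frac{17}{4} \approx 4.25$)
$F G = \frac{17}{4} \cdot 83 = \frac{1411}{4}$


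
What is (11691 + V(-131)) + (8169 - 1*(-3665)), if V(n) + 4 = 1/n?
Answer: 3081250/131 ≈ 23521.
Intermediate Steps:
V(n) = -4 + 1/n
(11691 + V(-131)) + (8169 - 1*(-3665)) = (11691 + (-4 + 1/(-131))) + (8169 - 1*(-3665)) = (11691 + (-4 - 1/131)) + (8169 + 3665) = (11691 - 525/131) + 11834 = 1530996/131 + 11834 = 3081250/131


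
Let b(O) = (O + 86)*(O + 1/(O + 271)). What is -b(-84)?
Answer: 31414/187 ≈ 167.99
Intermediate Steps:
b(O) = (86 + O)*(O + 1/(271 + O))
-b(-84) = -(86 + (-84)³ + 357*(-84)² + 23307*(-84))/(271 - 84) = -(86 - 592704 + 357*7056 - 1957788)/187 = -(86 - 592704 + 2518992 - 1957788)/187 = -(-31414)/187 = -1*(-31414/187) = 31414/187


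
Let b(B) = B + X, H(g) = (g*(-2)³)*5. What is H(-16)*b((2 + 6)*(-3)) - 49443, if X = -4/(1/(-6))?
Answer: -49443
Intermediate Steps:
X = 24 (X = -4/(-⅙) = -4*(-6) = 24)
H(g) = -40*g (H(g) = (g*(-8))*5 = -8*g*5 = -40*g)
b(B) = 24 + B (b(B) = B + 24 = 24 + B)
H(-16)*b((2 + 6)*(-3)) - 49443 = (-40*(-16))*(24 + (2 + 6)*(-3)) - 49443 = 640*(24 + 8*(-3)) - 49443 = 640*(24 - 24) - 49443 = 640*0 - 49443 = 0 - 49443 = -49443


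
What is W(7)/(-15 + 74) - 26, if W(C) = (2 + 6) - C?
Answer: -1533/59 ≈ -25.983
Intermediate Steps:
W(C) = 8 - C
W(7)/(-15 + 74) - 26 = (8 - 1*7)/(-15 + 74) - 26 = (8 - 7)/59 - 26 = (1/59)*1 - 26 = 1/59 - 26 = -1533/59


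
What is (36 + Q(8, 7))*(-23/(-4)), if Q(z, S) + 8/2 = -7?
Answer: 575/4 ≈ 143.75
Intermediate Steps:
Q(z, S) = -11 (Q(z, S) = -4 - 7 = -11)
(36 + Q(8, 7))*(-23/(-4)) = (36 - 11)*(-23/(-4)) = 25*(-23*(-¼)) = 25*(23/4) = 575/4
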